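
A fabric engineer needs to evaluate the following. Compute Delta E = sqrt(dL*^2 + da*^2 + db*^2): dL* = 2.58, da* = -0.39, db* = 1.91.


Formula: Delta E = sqrt(dL*^2 + da*^2 + db*^2)
Step 1: dL*^2 = 2.58^2 = 6.6564
Step 2: da*^2 = (-0.39)^2 = 0.1521
Step 3: db*^2 = 1.91^2 = 3.6481
Step 4: Sum = 6.6564 + 0.1521 + 3.6481 = 10.4566
Step 5: Delta E = sqrt(10.4566) = 3.23

3.23 Delta E


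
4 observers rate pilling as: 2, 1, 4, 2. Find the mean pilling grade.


Formula: Mean = sum / count
Sum = 2 + 1 + 4 + 2 = 9
Mean = 9 / 4 = 2.3

2.3


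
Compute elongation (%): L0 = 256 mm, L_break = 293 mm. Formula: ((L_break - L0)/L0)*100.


Formula: Elongation (%) = ((L_break - L0) / L0) * 100
Step 1: Extension = 293 - 256 = 37 mm
Step 2: Elongation = (37 / 256) * 100
Step 3: Elongation = 0.144531 * 100 = 14.4531% ≈ 14.5%

14.5%


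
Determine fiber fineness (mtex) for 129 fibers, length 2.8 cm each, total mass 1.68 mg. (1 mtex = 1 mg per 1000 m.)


Formula: fineness (mtex) = mass (mg) / total length (km) = (mass_mg / total_length_m) * 1000
Step 1: Convert fiber length: 2.8 cm = 0.028 m
Step 2: Total fiber length = 129 * 0.028 = 3.612 m
Step 3: Linear density = 1.68 mg / 3.612 m = 0.4651 mg/m
Step 4: fineness = 0.4651 * 1000 = 465.1 mtex

465.1 mtex


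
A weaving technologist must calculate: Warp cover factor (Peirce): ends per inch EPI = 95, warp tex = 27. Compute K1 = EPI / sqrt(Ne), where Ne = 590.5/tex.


Formula: K1 = EPI / sqrt(Ne), with Ne = 590.5 / tex_warp
Step 1: Ne = 590.5 / 27 = 21.87
Step 2: sqrt(Ne) = sqrt(21.87) = 4.6765
Step 3: K1 = 95 / 4.6765 = 20.3

20.3


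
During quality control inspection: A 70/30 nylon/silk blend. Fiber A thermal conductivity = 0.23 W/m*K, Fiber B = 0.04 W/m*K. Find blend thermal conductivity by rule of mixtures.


Formula: Blend property = (fraction_A * property_A) + (fraction_B * property_B)
Step 1: Contribution A = 70/100 * 0.23 W/m*K = 0.161 W/m*K
Step 2: Contribution B = 30/100 * 0.04 W/m*K = 0.012 W/m*K
Step 3: Blend thermal conductivity = 0.161 + 0.012 = 0.173 W/m*K

0.173 W/m*K


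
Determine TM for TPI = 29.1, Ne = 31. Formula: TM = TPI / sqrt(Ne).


Formula: TM = TPI / sqrt(Ne)
Step 1: sqrt(Ne) = sqrt(31) = 5.5678
Step 2: TM = 29.1 / 5.5678 = 5.23

5.23 TM


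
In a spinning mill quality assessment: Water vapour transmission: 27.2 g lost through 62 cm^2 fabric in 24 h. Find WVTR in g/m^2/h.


Formula: WVTR = mass_loss / (area * time)
Step 1: Convert area: 62 cm^2 = 0.0062 m^2
Step 2: WVTR = 27.2 g / (0.0062 m^2 * 24 h)
Step 3: WVTR = 27.2 / 0.1488 = 182.8 g/m^2/h

182.8 g/m^2/h


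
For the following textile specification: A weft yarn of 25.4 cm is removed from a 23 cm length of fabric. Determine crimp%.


Formula: Crimp% = ((L_yarn - L_fabric) / L_fabric) * 100
Step 1: Extension = 25.4 - 23 = 2.4 cm
Step 2: Crimp% = (2.4 / 23) * 100
Step 3: Crimp% = 0.104348 * 100 = 10.4348% ≈ 10.4%

10.4%


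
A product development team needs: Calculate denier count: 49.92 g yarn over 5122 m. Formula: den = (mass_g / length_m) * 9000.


Formula: den = (mass_g / length_m) * 9000
Substituting: den = (49.92 / 5122) * 9000
Intermediate: 49.92 / 5122 = 0.00974619 g/m
den = 0.00974619 * 9000 = 87.7 denier

87.7 denier


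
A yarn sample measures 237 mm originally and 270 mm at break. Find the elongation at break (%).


Formula: Elongation (%) = ((L_break - L0) / L0) * 100
Step 1: Extension = 270 - 237 = 33 mm
Step 2: Elongation = (33 / 237) * 100
Step 3: Elongation = 0.139241 * 100 = 13.9241% ≈ 13.9%

13.9%


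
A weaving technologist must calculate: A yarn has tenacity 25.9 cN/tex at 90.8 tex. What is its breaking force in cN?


Formula: Breaking force = Tenacity * Linear density
F = 25.9 cN/tex * 90.8 tex
F = 2351.72 cN

2351.72 cN


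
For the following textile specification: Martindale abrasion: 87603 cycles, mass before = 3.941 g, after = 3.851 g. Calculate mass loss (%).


Formula: Mass loss% = ((m_before - m_after) / m_before) * 100
Step 1: Mass loss = 3.941 - 3.851 = 0.09 g
Step 2: Ratio = 0.09 / 3.941 = 0.0228368
Step 3: Mass loss% = 0.0228368 * 100 = 2.28368% ≈ 2.28%

2.28%


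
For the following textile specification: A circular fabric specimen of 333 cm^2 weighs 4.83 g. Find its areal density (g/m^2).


Formula: GSM = mass_g / area_m2
Step 1: Convert area: 333 cm^2 = 333 / 10000 = 0.0333 m^2
Step 2: GSM = 4.83 g / 0.0333 m^2 = 145.0 g/m^2

145.0 g/m^2


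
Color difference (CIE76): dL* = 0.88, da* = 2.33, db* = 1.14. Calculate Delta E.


Formula: Delta E = sqrt(dL*^2 + da*^2 + db*^2)
Step 1: dL*^2 = 0.88^2 = 0.7744
Step 2: da*^2 = 2.33^2 = 5.4289
Step 3: db*^2 = 1.14^2 = 1.2996
Step 4: Sum = 0.7744 + 5.4289 + 1.2996 = 7.5029
Step 5: Delta E = sqrt(7.5029) = 2.74

2.74 Delta E


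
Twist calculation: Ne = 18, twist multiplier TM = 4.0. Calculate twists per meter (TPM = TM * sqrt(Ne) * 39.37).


Formula: TPM = TM * sqrt(Ne) * 39.37
Step 1: sqrt(Ne) = sqrt(18) = 4.2426
Step 2: TM * sqrt(Ne) = 4.0 * 4.2426 = 16.9704
Step 3: TPM = 16.9704 * 39.37 = 668 twists/m

668 twists/m


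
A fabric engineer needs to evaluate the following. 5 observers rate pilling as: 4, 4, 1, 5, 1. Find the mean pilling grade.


Formula: Mean = sum / count
Sum = 4 + 4 + 1 + 5 + 1 = 15
Mean = 15 / 5 = 3.0

3.0


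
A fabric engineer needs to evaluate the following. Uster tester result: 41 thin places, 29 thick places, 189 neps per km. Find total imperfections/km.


Formula: Total = thin places + thick places + neps
Total = 41 + 29 + 189
Total = 259 imperfections/km

259 imperfections/km


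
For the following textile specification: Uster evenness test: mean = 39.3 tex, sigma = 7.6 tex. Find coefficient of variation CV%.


Formula: CV% = (standard deviation / mean) * 100
Step 1: Ratio = 7.6 / 39.3 = 0.193384
Step 2: CV% = 0.193384 * 100 = 19.3384% ≈ 19.3%

19.3%


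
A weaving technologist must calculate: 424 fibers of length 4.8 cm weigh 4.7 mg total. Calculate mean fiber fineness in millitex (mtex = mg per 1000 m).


Formula: fineness (mtex) = mass (mg) / total length (km) = (mass_mg / total_length_m) * 1000
Step 1: Convert fiber length: 4.8 cm = 0.048 m
Step 2: Total fiber length = 424 * 0.048 = 20.352 m
Step 3: Linear density = 4.7 mg / 20.352 m = 0.2309 mg/m
Step 4: fineness = 0.2309 * 1000 = 230.9 mtex

230.9 mtex


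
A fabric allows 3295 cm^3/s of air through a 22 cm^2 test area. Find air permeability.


Formula: Air Permeability = Airflow / Test Area
AP = 3295 cm^3/s / 22 cm^2
AP = 149.8 cm^3/s/cm^2

149.8 cm^3/s/cm^2


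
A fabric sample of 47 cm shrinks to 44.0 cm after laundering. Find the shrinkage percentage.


Formula: Shrinkage% = ((L_before - L_after) / L_before) * 100
Step 1: Shrinkage = 47 - 44.0 = 3.0 cm
Step 2: Shrinkage% = (3.0 / 47) * 100
Step 3: Shrinkage% = 0.06383 * 100 = 6.383% ≈ 6.4%

6.4%


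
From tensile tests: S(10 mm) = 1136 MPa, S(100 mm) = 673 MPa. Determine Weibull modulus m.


Formula: m = ln(L1/L2) / ln(S2/S1)
Step 1: ln(L1/L2) = ln(10/100) = -2.30259
Step 2: S2/S1 = 673/1136 = 0.59243
Step 3: ln(S2/S1) = ln(0.59243) = -0.52352
Step 4: m = -2.30259 / -0.52352 = 4.40

4.40 (Weibull m)


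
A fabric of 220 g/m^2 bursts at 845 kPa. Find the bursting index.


Formula: Bursting Index = Bursting Strength / Fabric GSM
BI = 845 kPa / 220 g/m^2
BI = 3.841 kPa/(g/m^2)

3.841 kPa/(g/m^2)


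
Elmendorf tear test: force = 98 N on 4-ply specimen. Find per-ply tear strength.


Formula: Per-ply strength = Total force / Number of plies
Per-ply = 98 N / 4
Per-ply = 24.5 N

24.5 N


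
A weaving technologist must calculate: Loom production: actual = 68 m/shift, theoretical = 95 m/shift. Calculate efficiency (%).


Formula: Efficiency% = (Actual output / Theoretical output) * 100
Efficiency% = (68 / 95) * 100
Efficiency% = 0.715789 * 100 = 71.5789% ≈ 71.6%

71.6%


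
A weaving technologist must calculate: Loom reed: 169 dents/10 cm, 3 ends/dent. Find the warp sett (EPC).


Formula: EPC = (dents per 10 cm * ends per dent) / 10
Step 1: Total ends per 10 cm = 169 * 3 = 507
Step 2: EPC = 507 / 10 = 50.7 ends/cm

50.7 ends/cm


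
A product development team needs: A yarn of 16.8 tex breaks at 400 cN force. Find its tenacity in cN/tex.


Formula: Tenacity = Breaking force / Linear density
Tenacity = 400 cN / 16.8 tex
Tenacity = 23.81 cN/tex

23.81 cN/tex


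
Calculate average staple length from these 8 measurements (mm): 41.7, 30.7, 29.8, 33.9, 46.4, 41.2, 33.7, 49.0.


Formula: Mean = sum of lengths / count
Sum = 41.7 + 30.7 + 29.8 + 33.9 + 46.4 + 41.2 + 33.7 + 49.0
Sum = 306.4 mm
Mean = 306.4 / 8 = 38.30 mm

38.30 mm


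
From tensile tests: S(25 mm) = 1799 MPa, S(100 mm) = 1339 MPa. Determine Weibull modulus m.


Formula: m = ln(L1/L2) / ln(S2/S1)
Step 1: ln(L1/L2) = ln(25/100) = -1.38629
Step 2: S2/S1 = 1339/1799 = 0.7443
Step 3: ln(S2/S1) = ln(0.7443) = -0.29531
Step 4: m = -1.38629 / -0.29531 = 4.69

4.69 (Weibull m)


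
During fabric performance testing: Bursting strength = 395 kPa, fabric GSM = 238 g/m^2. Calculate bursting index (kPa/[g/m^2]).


Formula: Bursting Index = Bursting Strength / Fabric GSM
BI = 395 kPa / 238 g/m^2
BI = 1.660 kPa/(g/m^2)

1.660 kPa/(g/m^2)


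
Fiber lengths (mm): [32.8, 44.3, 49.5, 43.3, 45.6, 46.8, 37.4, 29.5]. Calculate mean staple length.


Formula: Mean = sum of lengths / count
Sum = 32.8 + 44.3 + 49.5 + 43.3 + 45.6 + 46.8 + 37.4 + 29.5
Sum = 329.2 mm
Mean = 329.2 / 8 = 41.15 mm

41.15 mm


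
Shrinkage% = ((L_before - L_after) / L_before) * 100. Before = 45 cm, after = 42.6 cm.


Formula: Shrinkage% = ((L_before - L_after) / L_before) * 100
Step 1: Shrinkage = 45 - 42.6 = 2.4 cm
Step 2: Shrinkage% = (2.4 / 45) * 100
Step 3: Shrinkage% = 0.053333 * 100 = 5.3333% ≈ 5.3%

5.3%


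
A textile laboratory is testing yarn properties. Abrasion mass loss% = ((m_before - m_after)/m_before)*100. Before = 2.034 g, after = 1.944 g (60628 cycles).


Formula: Mass loss% = ((m_before - m_after) / m_before) * 100
Step 1: Mass loss = 2.034 - 1.944 = 0.09 g
Step 2: Ratio = 0.09 / 2.034 = 0.0442478
Step 3: Mass loss% = 0.0442478 * 100 = 4.42478% ≈ 4.42%

4.42%


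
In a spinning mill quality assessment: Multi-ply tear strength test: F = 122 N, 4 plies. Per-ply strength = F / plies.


Formula: Per-ply strength = Total force / Number of plies
Per-ply = 122 N / 4
Per-ply = 30.5 N

30.5 N


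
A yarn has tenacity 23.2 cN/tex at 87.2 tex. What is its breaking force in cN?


Formula: Breaking force = Tenacity * Linear density
F = 23.2 cN/tex * 87.2 tex
F = 2023.04 cN

2023.04 cN


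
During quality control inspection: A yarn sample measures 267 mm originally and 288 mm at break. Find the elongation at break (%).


Formula: Elongation (%) = ((L_break - L0) / L0) * 100
Step 1: Extension = 288 - 267 = 21 mm
Step 2: Elongation = (21 / 267) * 100
Step 3: Elongation = 0.078652 * 100 = 7.8652% ≈ 7.9%

7.9%


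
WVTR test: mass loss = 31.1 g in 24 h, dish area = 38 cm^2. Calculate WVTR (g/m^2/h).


Formula: WVTR = mass_loss / (area * time)
Step 1: Convert area: 38 cm^2 = 0.0038 m^2
Step 2: WVTR = 31.1 g / (0.0038 m^2 * 24 h)
Step 3: WVTR = 31.1 / 0.0912 = 341.0 g/m^2/h

341.0 g/m^2/h


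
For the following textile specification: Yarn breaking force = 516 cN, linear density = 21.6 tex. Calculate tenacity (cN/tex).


Formula: Tenacity = Breaking force / Linear density
Tenacity = 516 cN / 21.6 tex
Tenacity = 23.89 cN/tex

23.89 cN/tex


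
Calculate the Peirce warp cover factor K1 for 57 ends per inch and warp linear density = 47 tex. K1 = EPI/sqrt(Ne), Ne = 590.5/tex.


Formula: K1 = EPI / sqrt(Ne), with Ne = 590.5 / tex_warp
Step 1: Ne = 590.5 / 47 = 12.564
Step 2: sqrt(Ne) = sqrt(12.564) = 3.5446
Step 3: K1 = 57 / 3.5446 = 16.1

16.1


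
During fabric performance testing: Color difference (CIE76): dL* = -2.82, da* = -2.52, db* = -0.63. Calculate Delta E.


Formula: Delta E = sqrt(dL*^2 + da*^2 + db*^2)
Step 1: dL*^2 = (-2.82)^2 = 7.9524
Step 2: da*^2 = (-2.52)^2 = 6.3504
Step 3: db*^2 = (-0.63)^2 = 0.3969
Step 4: Sum = 7.9524 + 6.3504 + 0.3969 = 14.6997
Step 5: Delta E = sqrt(14.6997) = 3.83

3.83 Delta E


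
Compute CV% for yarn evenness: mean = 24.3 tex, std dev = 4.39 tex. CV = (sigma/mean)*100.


Formula: CV% = (standard deviation / mean) * 100
Step 1: Ratio = 4.39 / 24.3 = 0.180658
Step 2: CV% = 0.180658 * 100 = 18.0658% ≈ 18.1%

18.1%


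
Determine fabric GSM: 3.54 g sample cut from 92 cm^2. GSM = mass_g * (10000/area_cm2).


Formula: GSM = mass_g / area_m2
Step 1: Convert area: 92 cm^2 = 92 / 10000 = 0.0092 m^2
Step 2: GSM = 3.54 g / 0.0092 m^2 = 384.8 g/m^2

384.8 g/m^2


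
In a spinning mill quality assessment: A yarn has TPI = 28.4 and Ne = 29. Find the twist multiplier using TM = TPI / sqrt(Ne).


Formula: TM = TPI / sqrt(Ne)
Step 1: sqrt(Ne) = sqrt(29) = 5.3852
Step 2: TM = 28.4 / 5.3852 = 5.27

5.27 TM


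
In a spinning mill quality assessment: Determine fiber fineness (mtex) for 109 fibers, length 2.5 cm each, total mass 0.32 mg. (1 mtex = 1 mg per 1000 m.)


Formula: fineness (mtex) = mass (mg) / total length (km) = (mass_mg / total_length_m) * 1000
Step 1: Convert fiber length: 2.5 cm = 0.025 m
Step 2: Total fiber length = 109 * 0.025 = 2.725 m
Step 3: Linear density = 0.32 mg / 2.725 m = 0.1174 mg/m
Step 4: fineness = 0.1174 * 1000 = 117.4 mtex

117.4 mtex


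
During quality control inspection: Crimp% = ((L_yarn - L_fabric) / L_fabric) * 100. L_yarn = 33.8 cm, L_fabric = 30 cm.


Formula: Crimp% = ((L_yarn - L_fabric) / L_fabric) * 100
Step 1: Extension = 33.8 - 30 = 3.8 cm
Step 2: Crimp% = (3.8 / 30) * 100
Step 3: Crimp% = 0.126667 * 100 = 12.6667% ≈ 12.7%

12.7%


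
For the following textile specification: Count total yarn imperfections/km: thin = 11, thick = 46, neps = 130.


Formula: Total = thin places + thick places + neps
Total = 11 + 46 + 130
Total = 187 imperfections/km

187 imperfections/km


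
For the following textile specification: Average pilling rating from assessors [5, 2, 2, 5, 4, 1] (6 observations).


Formula: Mean = sum / count
Sum = 5 + 2 + 2 + 5 + 4 + 1 = 19
Mean = 19 / 6 = 3.2

3.2


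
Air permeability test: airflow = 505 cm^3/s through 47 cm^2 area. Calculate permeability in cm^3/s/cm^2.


Formula: Air Permeability = Airflow / Test Area
AP = 505 cm^3/s / 47 cm^2
AP = 10.7 cm^3/s/cm^2

10.7 cm^3/s/cm^2


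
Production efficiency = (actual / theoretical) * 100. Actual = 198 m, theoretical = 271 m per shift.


Formula: Efficiency% = (Actual output / Theoretical output) * 100
Efficiency% = (198 / 271) * 100
Efficiency% = 0.730627 * 100 = 73.0627% ≈ 73.1%

73.1%


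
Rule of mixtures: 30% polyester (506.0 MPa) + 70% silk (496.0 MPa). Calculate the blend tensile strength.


Formula: Blend property = (fraction_A * property_A) + (fraction_B * property_B)
Step 1: Contribution A = 30/100 * 506.0 MPa = 151.8 MPa
Step 2: Contribution B = 70/100 * 496.0 MPa = 347.2 MPa
Step 3: Blend tensile strength = 151.8 + 347.2 = 499.0 MPa

499.0 MPa


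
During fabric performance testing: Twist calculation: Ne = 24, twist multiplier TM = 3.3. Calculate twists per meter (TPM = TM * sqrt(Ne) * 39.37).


Formula: TPM = TM * sqrt(Ne) * 39.37
Step 1: sqrt(Ne) = sqrt(24) = 4.899
Step 2: TM * sqrt(Ne) = 3.3 * 4.899 = 16.1667
Step 3: TPM = 16.1667 * 39.37 = 636 twists/m

636 twists/m


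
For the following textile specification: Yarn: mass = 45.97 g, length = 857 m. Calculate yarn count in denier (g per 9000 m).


Formula: den = (mass_g / length_m) * 9000
Substituting: den = (45.97 / 857) * 9000
Intermediate: 45.97 / 857 = 0.05364061 g/m
den = 0.05364061 * 9000 = 482.8 denier

482.8 denier


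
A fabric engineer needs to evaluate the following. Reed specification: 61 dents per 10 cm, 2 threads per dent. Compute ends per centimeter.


Formula: EPC = (dents per 10 cm * ends per dent) / 10
Step 1: Total ends per 10 cm = 61 * 2 = 122
Step 2: EPC = 122 / 10 = 12.2 ends/cm

12.2 ends/cm


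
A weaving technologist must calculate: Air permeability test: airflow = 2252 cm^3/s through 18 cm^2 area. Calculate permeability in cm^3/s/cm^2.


Formula: Air Permeability = Airflow / Test Area
AP = 2252 cm^3/s / 18 cm^2
AP = 125.1 cm^3/s/cm^2

125.1 cm^3/s/cm^2


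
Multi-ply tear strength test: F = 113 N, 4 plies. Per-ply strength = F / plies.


Formula: Per-ply strength = Total force / Number of plies
Per-ply = 113 N / 4
Per-ply = 28.25 N

28.25 N


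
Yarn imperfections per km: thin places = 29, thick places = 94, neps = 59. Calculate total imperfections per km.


Formula: Total = thin places + thick places + neps
Total = 29 + 94 + 59
Total = 182 imperfections/km

182 imperfections/km


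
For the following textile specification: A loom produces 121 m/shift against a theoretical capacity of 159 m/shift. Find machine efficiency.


Formula: Efficiency% = (Actual output / Theoretical output) * 100
Efficiency% = (121 / 159) * 100
Efficiency% = 0.761006 * 100 = 76.1006% ≈ 76.1%

76.1%


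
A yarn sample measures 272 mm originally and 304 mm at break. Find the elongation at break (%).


Formula: Elongation (%) = ((L_break - L0) / L0) * 100
Step 1: Extension = 304 - 272 = 32 mm
Step 2: Elongation = (32 / 272) * 100
Step 3: Elongation = 0.117647 * 100 = 11.7647% ≈ 11.8%

11.8%


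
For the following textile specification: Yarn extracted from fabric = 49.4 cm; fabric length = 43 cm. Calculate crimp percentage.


Formula: Crimp% = ((L_yarn - L_fabric) / L_fabric) * 100
Step 1: Extension = 49.4 - 43 = 6.4 cm
Step 2: Crimp% = (6.4 / 43) * 100
Step 3: Crimp% = 0.148837 * 100 = 14.8837% ≈ 14.9%

14.9%


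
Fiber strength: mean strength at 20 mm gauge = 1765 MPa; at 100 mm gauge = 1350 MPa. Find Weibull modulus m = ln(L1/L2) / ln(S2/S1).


Formula: m = ln(L1/L2) / ln(S2/S1)
Step 1: ln(L1/L2) = ln(20/100) = -1.60944
Step 2: S2/S1 = 1350/1765 = 0.76487
Step 3: ln(S2/S1) = ln(0.76487) = -0.26805
Step 4: m = -1.60944 / -0.26805 = 6.00

6.00 (Weibull m)


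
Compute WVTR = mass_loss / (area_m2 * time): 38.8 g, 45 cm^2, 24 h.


Formula: WVTR = mass_loss / (area * time)
Step 1: Convert area: 45 cm^2 = 0.0045 m^2
Step 2: WVTR = 38.8 g / (0.0045 m^2 * 24 h)
Step 3: WVTR = 38.8 / 0.108 = 359.3 g/m^2/h

359.3 g/m^2/h


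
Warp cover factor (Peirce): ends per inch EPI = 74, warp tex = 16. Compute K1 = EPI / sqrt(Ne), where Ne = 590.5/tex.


Formula: K1 = EPI / sqrt(Ne), with Ne = 590.5 / tex_warp
Step 1: Ne = 590.5 / 16 = 36.906
Step 2: sqrt(Ne) = sqrt(36.906) = 6.075
Step 3: K1 = 74 / 6.075 = 12.2

12.2


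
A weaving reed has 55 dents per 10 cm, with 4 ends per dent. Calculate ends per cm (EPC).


Formula: EPC = (dents per 10 cm * ends per dent) / 10
Step 1: Total ends per 10 cm = 55 * 4 = 220
Step 2: EPC = 220 / 10 = 22.0 ends/cm

22.0 ends/cm


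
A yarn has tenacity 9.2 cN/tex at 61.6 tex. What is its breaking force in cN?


Formula: Breaking force = Tenacity * Linear density
F = 9.2 cN/tex * 61.6 tex
F = 566.72 cN

566.72 cN


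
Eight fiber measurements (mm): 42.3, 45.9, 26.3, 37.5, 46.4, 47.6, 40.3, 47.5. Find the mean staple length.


Formula: Mean = sum of lengths / count
Sum = 42.3 + 45.9 + 26.3 + 37.5 + 46.4 + 47.6 + 40.3 + 47.5
Sum = 333.8 mm
Mean = 333.8 / 8 = 41.73 mm

41.73 mm


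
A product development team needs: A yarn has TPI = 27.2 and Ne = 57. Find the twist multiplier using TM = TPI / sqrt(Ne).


Formula: TM = TPI / sqrt(Ne)
Step 1: sqrt(Ne) = sqrt(57) = 7.5498
Step 2: TM = 27.2 / 7.5498 = 3.60

3.60 TM


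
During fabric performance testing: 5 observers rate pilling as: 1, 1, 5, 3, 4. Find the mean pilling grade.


Formula: Mean = sum / count
Sum = 1 + 1 + 5 + 3 + 4 = 14
Mean = 14 / 5 = 2.8

2.8


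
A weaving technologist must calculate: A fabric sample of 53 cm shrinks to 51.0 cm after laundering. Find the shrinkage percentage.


Formula: Shrinkage% = ((L_before - L_after) / L_before) * 100
Step 1: Shrinkage = 53 - 51.0 = 2.0 cm
Step 2: Shrinkage% = (2.0 / 53) * 100
Step 3: Shrinkage% = 0.037736 * 100 = 3.7736% ≈ 3.8%

3.8%


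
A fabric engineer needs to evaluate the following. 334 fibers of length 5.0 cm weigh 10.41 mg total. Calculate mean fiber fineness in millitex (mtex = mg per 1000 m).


Formula: fineness (mtex) = mass (mg) / total length (km) = (mass_mg / total_length_m) * 1000
Step 1: Convert fiber length: 5.0 cm = 0.05 m
Step 2: Total fiber length = 334 * 0.05 = 16.7 m
Step 3: Linear density = 10.41 mg / 16.7 m = 0.6234 mg/m
Step 4: fineness = 0.6234 * 1000 = 623.4 mtex

623.4 mtex


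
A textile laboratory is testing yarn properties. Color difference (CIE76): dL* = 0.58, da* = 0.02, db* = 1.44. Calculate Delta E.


Formula: Delta E = sqrt(dL*^2 + da*^2 + db*^2)
Step 1: dL*^2 = 0.58^2 = 0.3364
Step 2: da*^2 = 0.02^2 = 0.0004
Step 3: db*^2 = 1.44^2 = 2.0736
Step 4: Sum = 0.3364 + 0.0004 + 2.0736 = 2.4104
Step 5: Delta E = sqrt(2.4104) = 1.55

1.55 Delta E


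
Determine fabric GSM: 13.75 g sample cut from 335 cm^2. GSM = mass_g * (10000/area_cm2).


Formula: GSM = mass_g / area_m2
Step 1: Convert area: 335 cm^2 = 335 / 10000 = 0.0335 m^2
Step 2: GSM = 13.75 g / 0.0335 m^2 = 410.4 g/m^2

410.4 g/m^2


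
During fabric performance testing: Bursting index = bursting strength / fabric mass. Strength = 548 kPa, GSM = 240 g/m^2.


Formula: Bursting Index = Bursting Strength / Fabric GSM
BI = 548 kPa / 240 g/m^2
BI = 2.283 kPa/(g/m^2)

2.283 kPa/(g/m^2)


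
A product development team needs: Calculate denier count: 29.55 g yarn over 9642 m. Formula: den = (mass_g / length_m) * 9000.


Formula: den = (mass_g / length_m) * 9000
Substituting: den = (29.55 / 9642) * 9000
Intermediate: 29.55 / 9642 = 0.00306472 g/m
den = 0.00306472 * 9000 = 27.6 denier

27.6 denier


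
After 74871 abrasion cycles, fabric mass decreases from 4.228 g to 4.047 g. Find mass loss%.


Formula: Mass loss% = ((m_before - m_after) / m_before) * 100
Step 1: Mass loss = 4.228 - 4.047 = 0.181 g
Step 2: Ratio = 0.181 / 4.228 = 0.0428098
Step 3: Mass loss% = 0.0428098 * 100 = 4.28098% ≈ 4.28%

4.28%


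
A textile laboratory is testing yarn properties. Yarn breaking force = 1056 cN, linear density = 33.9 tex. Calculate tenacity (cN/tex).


Formula: Tenacity = Breaking force / Linear density
Tenacity = 1056 cN / 33.9 tex
Tenacity = 31.15 cN/tex

31.15 cN/tex


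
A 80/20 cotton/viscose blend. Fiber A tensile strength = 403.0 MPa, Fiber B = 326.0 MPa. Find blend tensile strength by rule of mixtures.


Formula: Blend property = (fraction_A * property_A) + (fraction_B * property_B)
Step 1: Contribution A = 80/100 * 403.0 MPa = 322.4 MPa
Step 2: Contribution B = 20/100 * 326.0 MPa = 65.2 MPa
Step 3: Blend tensile strength = 322.4 + 65.2 = 387.6 MPa

387.6 MPa


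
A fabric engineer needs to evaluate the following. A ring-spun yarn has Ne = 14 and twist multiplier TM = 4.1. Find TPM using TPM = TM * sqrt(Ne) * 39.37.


Formula: TPM = TM * sqrt(Ne) * 39.37
Step 1: sqrt(Ne) = sqrt(14) = 3.7417
Step 2: TM * sqrt(Ne) = 4.1 * 3.7417 = 15.341
Step 3: TPM = 15.341 * 39.37 = 604 twists/m

604 twists/m


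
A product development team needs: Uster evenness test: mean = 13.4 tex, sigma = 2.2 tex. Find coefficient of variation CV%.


Formula: CV% = (standard deviation / mean) * 100
Step 1: Ratio = 2.2 / 13.4 = 0.164179
Step 2: CV% = 0.164179 * 100 = 16.4179% ≈ 16.4%

16.4%


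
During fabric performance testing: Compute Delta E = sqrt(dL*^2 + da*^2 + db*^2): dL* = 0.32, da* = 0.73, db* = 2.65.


Formula: Delta E = sqrt(dL*^2 + da*^2 + db*^2)
Step 1: dL*^2 = 0.32^2 = 0.1024
Step 2: da*^2 = 0.73^2 = 0.5329
Step 3: db*^2 = 2.65^2 = 7.0225
Step 4: Sum = 0.1024 + 0.5329 + 7.0225 = 7.6578
Step 5: Delta E = sqrt(7.6578) = 2.77

2.77 Delta E


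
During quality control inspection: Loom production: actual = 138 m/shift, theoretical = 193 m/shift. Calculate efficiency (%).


Formula: Efficiency% = (Actual output / Theoretical output) * 100
Efficiency% = (138 / 193) * 100
Efficiency% = 0.715026 * 100 = 71.5026% ≈ 71.5%

71.5%


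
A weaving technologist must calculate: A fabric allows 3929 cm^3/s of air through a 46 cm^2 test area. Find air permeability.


Formula: Air Permeability = Airflow / Test Area
AP = 3929 cm^3/s / 46 cm^2
AP = 85.4 cm^3/s/cm^2

85.4 cm^3/s/cm^2


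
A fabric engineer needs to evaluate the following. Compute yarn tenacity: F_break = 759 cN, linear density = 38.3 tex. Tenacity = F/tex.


Formula: Tenacity = Breaking force / Linear density
Tenacity = 759 cN / 38.3 tex
Tenacity = 19.82 cN/tex

19.82 cN/tex


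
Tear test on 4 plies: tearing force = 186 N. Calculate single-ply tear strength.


Formula: Per-ply strength = Total force / Number of plies
Per-ply = 186 N / 4
Per-ply = 46.5 N

46.5 N


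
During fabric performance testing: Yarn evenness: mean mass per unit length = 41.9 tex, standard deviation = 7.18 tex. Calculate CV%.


Formula: CV% = (standard deviation / mean) * 100
Step 1: Ratio = 7.18 / 41.9 = 0.17136
Step 2: CV% = 0.17136 * 100 = 17.136% ≈ 17.1%

17.1%


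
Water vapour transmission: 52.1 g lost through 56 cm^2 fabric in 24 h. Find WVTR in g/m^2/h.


Formula: WVTR = mass_loss / (area * time)
Step 1: Convert area: 56 cm^2 = 0.0056 m^2
Step 2: WVTR = 52.1 g / (0.0056 m^2 * 24 h)
Step 3: WVTR = 52.1 / 0.1344 = 387.6 g/m^2/h

387.6 g/m^2/h


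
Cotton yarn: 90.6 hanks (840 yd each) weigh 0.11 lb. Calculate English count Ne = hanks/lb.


Formula: Ne = hanks / mass_lb
Substituting: Ne = 90.6 / 0.11
Ne = 823.6

823.6 Ne


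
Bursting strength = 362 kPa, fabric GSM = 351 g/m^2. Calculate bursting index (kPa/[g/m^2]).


Formula: Bursting Index = Bursting Strength / Fabric GSM
BI = 362 kPa / 351 g/m^2
BI = 1.031 kPa/(g/m^2)

1.031 kPa/(g/m^2)


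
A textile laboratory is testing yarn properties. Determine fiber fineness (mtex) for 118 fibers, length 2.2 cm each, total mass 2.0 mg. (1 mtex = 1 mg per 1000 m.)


Formula: fineness (mtex) = mass (mg) / total length (km) = (mass_mg / total_length_m) * 1000
Step 1: Convert fiber length: 2.2 cm = 0.022 m
Step 2: Total fiber length = 118 * 0.022 = 2.596 m
Step 3: Linear density = 2.0 mg / 2.596 m = 0.7704 mg/m
Step 4: fineness = 0.7704 * 1000 = 770.4 mtex

770.4 mtex


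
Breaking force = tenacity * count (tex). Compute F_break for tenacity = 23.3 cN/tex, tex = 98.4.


Formula: Breaking force = Tenacity * Linear density
F = 23.3 cN/tex * 98.4 tex
F = 2292.72 cN

2292.72 cN


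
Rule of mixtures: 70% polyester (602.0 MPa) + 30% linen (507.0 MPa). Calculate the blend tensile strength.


Formula: Blend property = (fraction_A * property_A) + (fraction_B * property_B)
Step 1: Contribution A = 70/100 * 602.0 MPa = 421.4 MPa
Step 2: Contribution B = 30/100 * 507.0 MPa = 152.1 MPa
Step 3: Blend tensile strength = 421.4 + 152.1 = 573.5 MPa

573.5 MPa


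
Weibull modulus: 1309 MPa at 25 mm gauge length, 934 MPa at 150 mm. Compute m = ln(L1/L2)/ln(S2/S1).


Formula: m = ln(L1/L2) / ln(S2/S1)
Step 1: ln(L1/L2) = ln(25/150) = -1.79176
Step 2: S2/S1 = 934/1309 = 0.71352
Step 3: ln(S2/S1) = ln(0.71352) = -0.33754
Step 4: m = -1.79176 / -0.33754 = 5.31

5.31 (Weibull m)


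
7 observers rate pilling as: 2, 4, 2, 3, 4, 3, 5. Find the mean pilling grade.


Formula: Mean = sum / count
Sum = 2 + 4 + 2 + 3 + 4 + 3 + 5 = 23
Mean = 23 / 7 = 3.3

3.3


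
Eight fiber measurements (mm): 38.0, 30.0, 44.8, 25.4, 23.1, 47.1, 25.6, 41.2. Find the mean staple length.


Formula: Mean = sum of lengths / count
Sum = 38.0 + 30.0 + 44.8 + 25.4 + 23.1 + 47.1 + 25.6 + 41.2
Sum = 275.2 mm
Mean = 275.2 / 8 = 34.40 mm

34.40 mm


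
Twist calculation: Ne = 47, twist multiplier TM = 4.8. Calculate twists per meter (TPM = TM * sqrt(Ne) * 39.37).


Formula: TPM = TM * sqrt(Ne) * 39.37
Step 1: sqrt(Ne) = sqrt(47) = 6.8557
Step 2: TM * sqrt(Ne) = 4.8 * 6.8557 = 32.9074
Step 3: TPM = 32.9074 * 39.37 = 1296 twists/m

1296 twists/m


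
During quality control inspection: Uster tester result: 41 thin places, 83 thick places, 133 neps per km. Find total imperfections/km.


Formula: Total = thin places + thick places + neps
Total = 41 + 83 + 133
Total = 257 imperfections/km

257 imperfections/km


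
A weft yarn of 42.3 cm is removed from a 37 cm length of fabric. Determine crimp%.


Formula: Crimp% = ((L_yarn - L_fabric) / L_fabric) * 100
Step 1: Extension = 42.3 - 37 = 5.3 cm
Step 2: Crimp% = (5.3 / 37) * 100
Step 3: Crimp% = 0.143243 * 100 = 14.3243% ≈ 14.3%

14.3%


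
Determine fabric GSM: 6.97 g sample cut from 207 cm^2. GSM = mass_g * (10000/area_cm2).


Formula: GSM = mass_g / area_m2
Step 1: Convert area: 207 cm^2 = 207 / 10000 = 0.0207 m^2
Step 2: GSM = 6.97 g / 0.0207 m^2 = 336.7 g/m^2

336.7 g/m^2


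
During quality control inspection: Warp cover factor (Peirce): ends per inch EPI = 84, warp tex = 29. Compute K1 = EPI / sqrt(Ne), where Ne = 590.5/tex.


Formula: K1 = EPI / sqrt(Ne), with Ne = 590.5 / tex_warp
Step 1: Ne = 590.5 / 29 = 20.362
Step 2: sqrt(Ne) = sqrt(20.362) = 4.5124
Step 3: K1 = 84 / 4.5124 = 18.6

18.6


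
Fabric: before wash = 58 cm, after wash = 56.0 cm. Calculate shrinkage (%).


Formula: Shrinkage% = ((L_before - L_after) / L_before) * 100
Step 1: Shrinkage = 58 - 56.0 = 2.0 cm
Step 2: Shrinkage% = (2.0 / 58) * 100
Step 3: Shrinkage% = 0.034483 * 100 = 3.4483% ≈ 3.4%

3.4%


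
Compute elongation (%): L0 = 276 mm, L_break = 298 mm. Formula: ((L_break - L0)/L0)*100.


Formula: Elongation (%) = ((L_break - L0) / L0) * 100
Step 1: Extension = 298 - 276 = 22 mm
Step 2: Elongation = (22 / 276) * 100
Step 3: Elongation = 0.07971 * 100 = 7.971% ≈ 8.0%

8.0%


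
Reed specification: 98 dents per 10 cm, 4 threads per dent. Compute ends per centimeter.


Formula: EPC = (dents per 10 cm * ends per dent) / 10
Step 1: Total ends per 10 cm = 98 * 4 = 392
Step 2: EPC = 392 / 10 = 39.2 ends/cm

39.2 ends/cm


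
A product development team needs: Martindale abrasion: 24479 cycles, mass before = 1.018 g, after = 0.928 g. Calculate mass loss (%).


Formula: Mass loss% = ((m_before - m_after) / m_before) * 100
Step 1: Mass loss = 1.018 - 0.928 = 0.09 g
Step 2: Ratio = 0.09 / 1.018 = 0.0884086
Step 3: Mass loss% = 0.0884086 * 100 = 8.84086% ≈ 8.84%

8.84%


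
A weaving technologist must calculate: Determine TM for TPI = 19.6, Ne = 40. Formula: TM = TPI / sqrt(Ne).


Formula: TM = TPI / sqrt(Ne)
Step 1: sqrt(Ne) = sqrt(40) = 6.3246
Step 2: TM = 19.6 / 6.3246 = 3.10

3.10 TM


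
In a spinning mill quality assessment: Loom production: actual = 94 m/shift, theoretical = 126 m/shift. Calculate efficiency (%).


Formula: Efficiency% = (Actual output / Theoretical output) * 100
Efficiency% = (94 / 126) * 100
Efficiency% = 0.746032 * 100 = 74.6032% ≈ 74.6%

74.6%


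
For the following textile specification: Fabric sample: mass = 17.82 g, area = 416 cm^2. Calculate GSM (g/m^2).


Formula: GSM = mass_g / area_m2
Step 1: Convert area: 416 cm^2 = 416 / 10000 = 0.0416 m^2
Step 2: GSM = 17.82 g / 0.0416 m^2 = 428.4 g/m^2

428.4 g/m^2


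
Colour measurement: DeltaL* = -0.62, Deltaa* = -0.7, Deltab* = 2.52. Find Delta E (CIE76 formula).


Formula: Delta E = sqrt(dL*^2 + da*^2 + db*^2)
Step 1: dL*^2 = (-0.62)^2 = 0.3844
Step 2: da*^2 = (-0.7)^2 = 0.49
Step 3: db*^2 = 2.52^2 = 6.3504
Step 4: Sum = 0.3844 + 0.49 + 6.3504 = 7.2248
Step 5: Delta E = sqrt(7.2248) = 2.69

2.69 Delta E


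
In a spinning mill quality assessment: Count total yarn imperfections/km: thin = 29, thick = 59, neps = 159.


Formula: Total = thin places + thick places + neps
Total = 29 + 59 + 159
Total = 247 imperfections/km

247 imperfections/km


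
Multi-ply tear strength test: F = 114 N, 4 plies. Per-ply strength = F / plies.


Formula: Per-ply strength = Total force / Number of plies
Per-ply = 114 N / 4
Per-ply = 28.5 N

28.5 N


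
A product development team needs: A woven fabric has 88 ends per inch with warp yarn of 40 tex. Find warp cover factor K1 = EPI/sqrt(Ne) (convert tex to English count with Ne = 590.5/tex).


Formula: K1 = EPI / sqrt(Ne), with Ne = 590.5 / tex_warp
Step 1: Ne = 590.5 / 40 = 14.763
Step 2: sqrt(Ne) = sqrt(14.763) = 3.8423
Step 3: K1 = 88 / 3.8423 = 22.9

22.9


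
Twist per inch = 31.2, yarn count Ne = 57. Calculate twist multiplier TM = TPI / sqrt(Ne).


Formula: TM = TPI / sqrt(Ne)
Step 1: sqrt(Ne) = sqrt(57) = 7.5498
Step 2: TM = 31.2 / 7.5498 = 4.13

4.13 TM


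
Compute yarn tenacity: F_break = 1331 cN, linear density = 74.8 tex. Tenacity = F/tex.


Formula: Tenacity = Breaking force / Linear density
Tenacity = 1331 cN / 74.8 tex
Tenacity = 17.79 cN/tex

17.79 cN/tex


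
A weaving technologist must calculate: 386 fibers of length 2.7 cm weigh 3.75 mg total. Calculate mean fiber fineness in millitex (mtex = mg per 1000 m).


Formula: fineness (mtex) = mass (mg) / total length (km) = (mass_mg / total_length_m) * 1000
Step 1: Convert fiber length: 2.7 cm = 0.027 m
Step 2: Total fiber length = 386 * 0.027 = 10.422 m
Step 3: Linear density = 3.75 mg / 10.422 m = 0.3598 mg/m
Step 4: fineness = 0.3598 * 1000 = 359.8 mtex

359.8 mtex


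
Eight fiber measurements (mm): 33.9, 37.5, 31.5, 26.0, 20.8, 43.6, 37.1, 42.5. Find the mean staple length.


Formula: Mean = sum of lengths / count
Sum = 33.9 + 37.5 + 31.5 + 26.0 + 20.8 + 43.6 + 37.1 + 42.5
Sum = 272.9 mm
Mean = 272.9 / 8 = 34.11 mm

34.11 mm


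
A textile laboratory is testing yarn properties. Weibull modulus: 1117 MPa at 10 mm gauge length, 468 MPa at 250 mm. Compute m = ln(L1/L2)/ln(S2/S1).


Formula: m = ln(L1/L2) / ln(S2/S1)
Step 1: ln(L1/L2) = ln(10/250) = -3.21888
Step 2: S2/S1 = 468/1117 = 0.41898
Step 3: ln(S2/S1) = ln(0.41898) = -0.86993
Step 4: m = -3.21888 / -0.86993 = 3.70

3.70 (Weibull m)


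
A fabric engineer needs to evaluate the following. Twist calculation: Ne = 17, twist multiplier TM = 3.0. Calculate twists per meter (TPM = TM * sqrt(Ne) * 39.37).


Formula: TPM = TM * sqrt(Ne) * 39.37
Step 1: sqrt(Ne) = sqrt(17) = 4.1231
Step 2: TM * sqrt(Ne) = 3.0 * 4.1231 = 12.3693
Step 3: TPM = 12.3693 * 39.37 = 487 twists/m

487 twists/m


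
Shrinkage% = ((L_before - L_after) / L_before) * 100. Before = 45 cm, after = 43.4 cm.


Formula: Shrinkage% = ((L_before - L_after) / L_before) * 100
Step 1: Shrinkage = 45 - 43.4 = 1.6 cm
Step 2: Shrinkage% = (1.6 / 45) * 100
Step 3: Shrinkage% = 0.035556 * 100 = 3.5556% ≈ 3.6%

3.6%


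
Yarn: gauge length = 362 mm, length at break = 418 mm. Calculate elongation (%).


Formula: Elongation (%) = ((L_break - L0) / L0) * 100
Step 1: Extension = 418 - 362 = 56 mm
Step 2: Elongation = (56 / 362) * 100
Step 3: Elongation = 0.154696 * 100 = 15.4696% ≈ 15.5%

15.5%


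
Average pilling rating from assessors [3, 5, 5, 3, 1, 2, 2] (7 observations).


Formula: Mean = sum / count
Sum = 3 + 5 + 5 + 3 + 1 + 2 + 2 = 21
Mean = 21 / 7 = 3.0

3.0


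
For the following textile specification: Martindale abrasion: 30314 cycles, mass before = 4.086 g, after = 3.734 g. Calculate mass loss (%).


Formula: Mass loss% = ((m_before - m_after) / m_before) * 100
Step 1: Mass loss = 4.086 - 3.734 = 0.352 g
Step 2: Ratio = 0.352 / 4.086 = 0.0861478
Step 3: Mass loss% = 0.0861478 * 100 = 8.61478% ≈ 8.61%

8.61%


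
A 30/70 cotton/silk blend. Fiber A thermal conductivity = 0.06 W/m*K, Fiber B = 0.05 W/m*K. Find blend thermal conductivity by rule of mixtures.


Formula: Blend property = (fraction_A * property_A) + (fraction_B * property_B)
Step 1: Contribution A = 30/100 * 0.06 W/m*K = 0.018 W/m*K
Step 2: Contribution B = 70/100 * 0.05 W/m*K = 0.035 W/m*K
Step 3: Blend thermal conductivity = 0.018 + 0.035 = 0.053 W/m*K

0.053 W/m*K


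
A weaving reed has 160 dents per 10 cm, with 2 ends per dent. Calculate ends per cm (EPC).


Formula: EPC = (dents per 10 cm * ends per dent) / 10
Step 1: Total ends per 10 cm = 160 * 2 = 320
Step 2: EPC = 320 / 10 = 32.0 ends/cm

32.0 ends/cm


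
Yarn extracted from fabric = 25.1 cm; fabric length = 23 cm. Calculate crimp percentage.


Formula: Crimp% = ((L_yarn - L_fabric) / L_fabric) * 100
Step 1: Extension = 25.1 - 23 = 2.1 cm
Step 2: Crimp% = (2.1 / 23) * 100
Step 3: Crimp% = 0.091304 * 100 = 9.1304% ≈ 9.1%

9.1%


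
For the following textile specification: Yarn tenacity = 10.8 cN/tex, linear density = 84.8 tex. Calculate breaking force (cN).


Formula: Breaking force = Tenacity * Linear density
F = 10.8 cN/tex * 84.8 tex
F = 915.84 cN

915.84 cN


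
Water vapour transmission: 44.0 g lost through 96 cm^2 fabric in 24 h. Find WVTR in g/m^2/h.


Formula: WVTR = mass_loss / (area * time)
Step 1: Convert area: 96 cm^2 = 0.0096 m^2
Step 2: WVTR = 44.0 g / (0.0096 m^2 * 24 h)
Step 3: WVTR = 44.0 / 0.2304 = 191.0 g/m^2/h

191.0 g/m^2/h


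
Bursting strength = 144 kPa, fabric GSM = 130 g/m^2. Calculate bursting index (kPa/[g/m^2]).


Formula: Bursting Index = Bursting Strength / Fabric GSM
BI = 144 kPa / 130 g/m^2
BI = 1.108 kPa/(g/m^2)

1.108 kPa/(g/m^2)


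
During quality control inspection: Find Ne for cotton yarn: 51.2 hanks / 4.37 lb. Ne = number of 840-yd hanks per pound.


Formula: Ne = hanks / mass_lb
Substituting: Ne = 51.2 / 4.37
Ne = 11.7

11.7 Ne


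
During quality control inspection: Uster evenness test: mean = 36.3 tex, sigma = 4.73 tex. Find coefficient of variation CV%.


Formula: CV% = (standard deviation / mean) * 100
Step 1: Ratio = 4.73 / 36.3 = 0.130303
Step 2: CV% = 0.130303 * 100 = 13.0303% ≈ 13.0%

13.0%


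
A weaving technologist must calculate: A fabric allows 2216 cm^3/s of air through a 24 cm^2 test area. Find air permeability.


Formula: Air Permeability = Airflow / Test Area
AP = 2216 cm^3/s / 24 cm^2
AP = 92.3 cm^3/s/cm^2

92.3 cm^3/s/cm^2


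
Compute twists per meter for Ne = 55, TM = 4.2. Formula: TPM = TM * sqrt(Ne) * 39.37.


Formula: TPM = TM * sqrt(Ne) * 39.37
Step 1: sqrt(Ne) = sqrt(55) = 7.4162
Step 2: TM * sqrt(Ne) = 4.2 * 7.4162 = 31.148
Step 3: TPM = 31.148 * 39.37 = 1226 twists/m

1226 twists/m


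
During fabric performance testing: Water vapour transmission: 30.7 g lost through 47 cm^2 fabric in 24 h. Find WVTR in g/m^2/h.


Formula: WVTR = mass_loss / (area * time)
Step 1: Convert area: 47 cm^2 = 0.0047 m^2
Step 2: WVTR = 30.7 g / (0.0047 m^2 * 24 h)
Step 3: WVTR = 30.7 / 0.1128 = 272.2 g/m^2/h

272.2 g/m^2/h


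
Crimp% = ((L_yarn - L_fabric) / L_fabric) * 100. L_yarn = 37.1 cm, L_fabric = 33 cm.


Formula: Crimp% = ((L_yarn - L_fabric) / L_fabric) * 100
Step 1: Extension = 37.1 - 33 = 4.1 cm
Step 2: Crimp% = (4.1 / 33) * 100
Step 3: Crimp% = 0.124242 * 100 = 12.4242% ≈ 12.4%

12.4%


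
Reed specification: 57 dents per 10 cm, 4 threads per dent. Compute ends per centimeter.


Formula: EPC = (dents per 10 cm * ends per dent) / 10
Step 1: Total ends per 10 cm = 57 * 4 = 228
Step 2: EPC = 228 / 10 = 22.8 ends/cm

22.8 ends/cm


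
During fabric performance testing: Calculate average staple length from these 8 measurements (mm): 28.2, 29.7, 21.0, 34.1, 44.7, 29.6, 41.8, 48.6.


Formula: Mean = sum of lengths / count
Sum = 28.2 + 29.7 + 21.0 + 34.1 + 44.7 + 29.6 + 41.8 + 48.6
Sum = 277.7 mm
Mean = 277.7 / 8 = 34.71 mm

34.71 mm


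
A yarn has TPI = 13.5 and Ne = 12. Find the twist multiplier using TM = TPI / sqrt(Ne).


Formula: TM = TPI / sqrt(Ne)
Step 1: sqrt(Ne) = sqrt(12) = 3.4641
Step 2: TM = 13.5 / 3.4641 = 3.90

3.90 TM


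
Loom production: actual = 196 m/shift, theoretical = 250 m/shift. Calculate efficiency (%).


Formula: Efficiency% = (Actual output / Theoretical output) * 100
Efficiency% = (196 / 250) * 100
Efficiency% = 0.784 * 100 = 78.4%

78.4%


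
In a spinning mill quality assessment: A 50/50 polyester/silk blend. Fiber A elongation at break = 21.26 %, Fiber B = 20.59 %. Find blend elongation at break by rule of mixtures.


Formula: Blend property = (fraction_A * property_A) + (fraction_B * property_B)
Step 1: Contribution A = 50/100 * 21.26 % = 10.63 %
Step 2: Contribution B = 50/100 * 20.59 % = 10.295 %
Step 3: Blend elongation at break = 10.63 + 10.295 = 20.925 %

20.925 %
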